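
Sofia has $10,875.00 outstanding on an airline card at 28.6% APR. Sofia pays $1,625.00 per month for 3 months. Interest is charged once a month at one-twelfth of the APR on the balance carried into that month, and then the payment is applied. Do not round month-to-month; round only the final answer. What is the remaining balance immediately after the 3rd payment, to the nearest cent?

Monthly rate r = 28.6%/12 = 2.38333% = 0.0238333.
Each month: B ← B·(1+r) − $1,625.00.
Month 1: interest $259.19; balance after payment $9,509.19.
Month 2: interest $226.64; balance after payment $8,110.82.
Month 3: interest $193.31; balance after payment $6,679.13.

$6,679.13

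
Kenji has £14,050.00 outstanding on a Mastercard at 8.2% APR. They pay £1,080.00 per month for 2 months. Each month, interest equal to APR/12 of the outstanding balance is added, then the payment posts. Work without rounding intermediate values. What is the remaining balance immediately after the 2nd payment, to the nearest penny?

£12,075.29

Monthly rate r = 8.2%/12 = 0.683333% = 0.00683333.
Each month: B ← B·(1+r) − £1,080.00.
Month 1: interest £96.01; balance after payment £13,066.01.
Month 2: interest £89.28; balance after payment £12,075.29.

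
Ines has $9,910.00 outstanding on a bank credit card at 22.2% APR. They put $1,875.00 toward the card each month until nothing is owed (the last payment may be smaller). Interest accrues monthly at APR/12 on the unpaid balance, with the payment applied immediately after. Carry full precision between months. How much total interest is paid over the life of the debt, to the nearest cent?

Monthly rate r = 22.2%/12 = 1.85% = 0.0185.
Payoff takes n = ⌈−ln(1 − rB₀/P)/ln(1+r)⌉ = ⌈5.613⌉ = 6 payments; the last is $1,153.83.
Total paid = 5·$1,875.00 + $1,153.83 = $10,528.83.
Total interest = total paid − principal = $10,528.83 − $9,910.00 = $618.83.

$618.83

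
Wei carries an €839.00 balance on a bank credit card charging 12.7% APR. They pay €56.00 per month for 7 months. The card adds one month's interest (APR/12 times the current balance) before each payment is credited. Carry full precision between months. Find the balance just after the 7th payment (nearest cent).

Monthly rate r = 12.7%/12 = 1.05833% = 0.0105833.
Each month: B ← B·(1+r) − €56.00.
Month 1: interest €8.88; balance after payment €791.88.
Month 2: interest €8.38; balance after payment €744.26.
Month 3: interest €7.88; balance after payment €696.14.
Month 4: interest €7.37; balance after payment €647.50.
Month 5: interest €6.85; balance after payment €598.36.
Month 6: interest €6.33; balance after payment €548.69.
Month 7: interest €5.81; balance after payment €498.50.

€498.50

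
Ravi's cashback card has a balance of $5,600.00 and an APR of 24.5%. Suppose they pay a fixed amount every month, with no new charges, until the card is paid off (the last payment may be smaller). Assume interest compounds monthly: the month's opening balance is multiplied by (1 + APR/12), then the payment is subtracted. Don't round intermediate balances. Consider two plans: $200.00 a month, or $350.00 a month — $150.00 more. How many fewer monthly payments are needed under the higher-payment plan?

Monthly rate r = 24.5%/12 = 2.04167% = 0.0204167.
At $200.00/mo: n = ⌈−ln(1 − rB₀/P)/ln(1+r)⌉ = 42 payments (last $190.10); total interest = total paid − $5,600.00 = $2,790.10.
At $350.00/mo: 20 payments (last $200.10); total interest $1,250.10.
Payments saved = 42 − 20 = 22.

22 fewer payments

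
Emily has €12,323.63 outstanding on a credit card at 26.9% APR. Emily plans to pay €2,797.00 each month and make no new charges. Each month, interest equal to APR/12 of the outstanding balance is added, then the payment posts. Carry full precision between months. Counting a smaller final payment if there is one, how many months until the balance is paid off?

5 payments

Monthly rate r = 26.9%/12 = 2.24167% = 0.0224167.
Recurrence: B ← B·(1+r) − €2,797.00.
Month 1: interest €276.25; balance after payment €9,802.88.
Month 2: interest €219.75; balance after payment €7,225.63.
Month 3: interest €161.97; balance after payment €4,590.61.
Month 4: interest €102.91; balance after payment €1,896.51.
Month 5: interest €42.51; balance after payment €0.00.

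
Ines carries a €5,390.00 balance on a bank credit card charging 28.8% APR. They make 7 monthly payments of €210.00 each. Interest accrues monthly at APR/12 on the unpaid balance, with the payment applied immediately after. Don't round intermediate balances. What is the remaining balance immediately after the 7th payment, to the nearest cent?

Monthly rate r = 28.8%/12 = 2.4% = 0.024.
Each month: B ← B·(1+r) − €210.00.
Month 1: interest €129.36; balance after payment €5,309.36.
Month 2: interest €127.42; balance after payment €5,226.78.
Month 3: interest €125.44; balance after payment €5,142.23.
Month 4: interest €123.41; balance after payment €5,055.64.
Month 5: interest €121.34; balance after payment €4,966.98.
Month 6: interest €119.21; balance after payment €4,876.18.
Month 7: interest €117.03; balance after payment €4,783.21.

€4,783.21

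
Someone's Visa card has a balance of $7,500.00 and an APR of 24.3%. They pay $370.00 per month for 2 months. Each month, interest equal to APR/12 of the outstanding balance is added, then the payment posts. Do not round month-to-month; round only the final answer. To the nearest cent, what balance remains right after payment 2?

Monthly rate r = 24.3%/12 = 2.025% = 0.02025.
Each month: B ← B·(1+r) − $370.00.
Month 1: interest $151.88; balance after payment $7,281.88.
Month 2: interest $147.46; balance after payment $7,059.33.

$7,059.33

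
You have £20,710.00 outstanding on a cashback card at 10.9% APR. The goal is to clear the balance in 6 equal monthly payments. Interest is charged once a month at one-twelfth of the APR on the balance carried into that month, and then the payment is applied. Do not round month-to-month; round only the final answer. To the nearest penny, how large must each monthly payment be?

£3,562.23

Monthly rate r = 10.9%/12 = 0.908333% = 0.00908333.
Level-payment amortization: P = B₀·r / (1 − (1+r)^(−n)) = 20710.00·0.00908333 / (1 − 1.00908^(−6)).
Denominator 1 − (1+r)^(−6) = 0.0528084803.
P = 188.116 / 0.0528084803 ≈ 3562.23.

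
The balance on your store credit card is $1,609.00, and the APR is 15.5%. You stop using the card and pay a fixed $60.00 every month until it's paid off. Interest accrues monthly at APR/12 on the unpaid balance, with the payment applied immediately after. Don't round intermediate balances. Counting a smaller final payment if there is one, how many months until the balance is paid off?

34 payments

Monthly rate r = 15.5%/12 = 1.29167% = 0.0129167.
Recurrence: B ← B·(1+r) − $60.00.
Month 1: interest $20.78; balance after payment $1,569.78.
Month 2: interest $20.28; balance after payment $1,530.06.
Closed form: n = −ln(1 − rB₀/P)/ln(1+r) = −ln(0.65362)/ln(1.01292) ≈ 33.133, so the balance reaches zero during payment 34.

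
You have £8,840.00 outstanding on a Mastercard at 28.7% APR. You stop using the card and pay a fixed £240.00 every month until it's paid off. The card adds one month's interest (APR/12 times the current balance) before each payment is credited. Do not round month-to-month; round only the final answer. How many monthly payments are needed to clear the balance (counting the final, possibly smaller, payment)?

91 payments

Monthly rate r = 28.7%/12 = 2.39167% = 0.0239167.
Recurrence: B ← B·(1+r) − £240.00.
Month 1: interest £211.42; balance after payment £8,811.42.
Month 2: interest £210.74; balance after payment £8,782.16.
Closed form: n = −ln(1 − rB₀/P)/ln(1+r) = −ln(0.11907)/ln(1.02392) ≈ 90.037, so the balance reaches zero during payment 91.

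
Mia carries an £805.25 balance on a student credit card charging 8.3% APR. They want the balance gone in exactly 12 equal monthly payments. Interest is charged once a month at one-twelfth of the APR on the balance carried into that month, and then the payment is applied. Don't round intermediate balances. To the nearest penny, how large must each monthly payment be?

£70.16

Monthly rate r = 8.3%/12 = 0.691667% = 0.00691667.
Level-payment amortization: P = B₀·r / (1 − (1+r)^(−n)) = 805.25·0.00691667 / (1 − 1.00692^(−12)).
Denominator 1 − (1+r)^(−12) = 0.079385848.
P = 5.56965 / 0.079385848 ≈ 70.16.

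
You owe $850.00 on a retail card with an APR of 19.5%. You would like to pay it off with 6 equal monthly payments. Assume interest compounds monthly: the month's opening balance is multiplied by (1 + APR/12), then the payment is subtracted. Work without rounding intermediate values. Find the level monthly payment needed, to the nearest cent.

Monthly rate r = 19.5%/12 = 1.625% = 0.01625.
Level-payment amortization: P = B₀·r / (1 − (1+r)^(−n)) = 850.00·0.01625 / (1 − 1.01625^(−6)).
Denominator 1 − (1+r)^(−6) = 0.0921864758.
P = 13.8125 / 0.0921864758 ≈ 149.83.

$149.83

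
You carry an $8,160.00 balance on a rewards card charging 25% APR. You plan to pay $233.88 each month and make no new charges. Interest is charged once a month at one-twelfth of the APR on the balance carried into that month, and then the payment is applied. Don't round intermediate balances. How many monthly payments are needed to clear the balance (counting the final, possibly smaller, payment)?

Monthly rate r = 25%/12 = 2.08333% = 0.0208333.
Recurrence: B ← B·(1+r) − $233.88.
Month 1: interest $170.00; balance after payment $8,096.12.
Month 2: interest $168.67; balance after payment $8,030.91.
Closed form: n = −ln(1 − rB₀/P)/ln(1+r) = −ln(0.27313)/ln(1.02083) ≈ 62.941, so the balance reaches zero during payment 63.

63 months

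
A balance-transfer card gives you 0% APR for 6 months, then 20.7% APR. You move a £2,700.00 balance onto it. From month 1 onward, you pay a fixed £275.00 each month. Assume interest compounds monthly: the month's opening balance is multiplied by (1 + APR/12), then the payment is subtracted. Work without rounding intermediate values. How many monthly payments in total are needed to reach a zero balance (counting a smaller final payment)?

10 months

Promo months 1–6 at r₀ = 0%/12 = 0; months 7+ at r₁ = 20.7%/12 = 0.01725.
After month 6 (no interest yet): B = £2,700.00 − 6·£275.00 = £1,050.00.
Then at r₁ with £275.00/mo: n₂ = −ln(1 − r₁·B/P)/ln(1+r₁) ≈ 3.98 → 4 more payments.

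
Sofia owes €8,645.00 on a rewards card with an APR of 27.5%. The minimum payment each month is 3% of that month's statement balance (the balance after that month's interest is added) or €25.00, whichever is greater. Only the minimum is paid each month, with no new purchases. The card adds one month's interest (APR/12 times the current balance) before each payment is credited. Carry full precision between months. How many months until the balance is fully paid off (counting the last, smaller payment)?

Monthly rate r = 27.5%/12 = 2.29167% = 0.0229167.
While 3% of the post-interest balance exceeds €25.00, each month B ← (B·(1+r))·(1 − 0.03), i.e. B shrinks by the factor (1+r)·0.97 = 0.99223.
This holds for months 1–303. Entering month 304 the balance is €813.20; 3% of the post-interest balance is now below €25.00, so the flat €25.00 minimum applies from here.
From month 304 a fixed €25.00 at rate r clears €813.20 in 61 more payments. Total: 303 + 61 = 364 months.

364 months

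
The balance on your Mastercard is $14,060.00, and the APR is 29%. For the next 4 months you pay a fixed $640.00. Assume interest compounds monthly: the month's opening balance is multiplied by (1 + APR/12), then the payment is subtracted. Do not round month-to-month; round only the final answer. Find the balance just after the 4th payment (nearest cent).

$12,814.90

Monthly rate r = 29%/12 = 2.41667% = 0.0241667.
Each month: B ← B·(1+r) − $640.00.
Month 1: interest $339.78; balance after payment $13,759.78.
Month 2: interest $332.53; balance after payment $13,452.31.
Month 3: interest $325.10; balance after payment $13,137.41.
Month 4: interest $317.49; balance after payment $12,814.90.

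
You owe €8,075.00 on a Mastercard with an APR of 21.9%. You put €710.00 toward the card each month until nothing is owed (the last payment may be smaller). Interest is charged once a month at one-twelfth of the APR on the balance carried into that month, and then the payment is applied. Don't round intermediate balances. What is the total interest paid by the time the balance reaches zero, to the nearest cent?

Monthly rate r = 21.9%/12 = 1.825% = 0.01825.
Payoff takes n = ⌈−ln(1 − rB₀/P)/ln(1+r)⌉ = ⌈12.863⌉ = 13 payments; the last is €613.77.
Total paid = 12·€710.00 + €613.77 = €9,133.77.
Total interest = total paid − principal = €9,133.77 − €8,075.00 = €1,058.77.

€1,058.77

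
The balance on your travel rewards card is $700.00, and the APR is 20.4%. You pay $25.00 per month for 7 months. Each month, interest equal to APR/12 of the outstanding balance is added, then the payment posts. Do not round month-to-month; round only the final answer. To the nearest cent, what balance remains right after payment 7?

Monthly rate r = 20.4%/12 = 1.7% = 0.017.
Each month: B ← B·(1+r) − $25.00.
Month 1: interest $11.90; balance after payment $686.90.
Month 2: interest $11.68; balance after payment $673.58.
Month 3: interest $11.45; balance after payment $660.03.
Month 4: interest $11.22; balance after payment $646.25.
Month 5: interest $10.99; balance after payment $632.23.
Month 6: interest $10.75; balance after payment $617.98.
Month 7: interest $10.51; balance after payment $603.49.

$603.49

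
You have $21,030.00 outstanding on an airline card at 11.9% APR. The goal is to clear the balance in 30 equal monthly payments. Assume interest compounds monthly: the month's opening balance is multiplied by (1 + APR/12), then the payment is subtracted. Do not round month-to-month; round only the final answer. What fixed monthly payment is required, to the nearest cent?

$813.88

Monthly rate r = 11.9%/12 = 0.991667% = 0.00991667.
Level-payment amortization: P = B₀·r / (1 − (1+r)^(−n)) = 21030.00·0.00991667 / (1 − 1.00992^(−30)).
Denominator 1 − (1+r)^(−30) = 0.256238289.
P = 208.548 / 0.256238289 ≈ 813.88.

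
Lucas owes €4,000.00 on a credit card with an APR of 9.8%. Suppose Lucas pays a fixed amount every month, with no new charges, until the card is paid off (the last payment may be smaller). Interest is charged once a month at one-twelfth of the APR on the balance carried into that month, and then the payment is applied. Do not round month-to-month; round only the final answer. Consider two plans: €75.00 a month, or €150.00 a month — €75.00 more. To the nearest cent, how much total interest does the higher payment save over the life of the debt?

€743.93

Monthly rate r = 9.8%/12 = 0.816667% = 0.00816667.
At €75.00/mo: n = ⌈−ln(1 − rB₀/P)/ln(1+r)⌉ = 71 payments (last €23.75); total interest = total paid − €4,000.00 = €1,273.75.
At €150.00/mo: 31 payments (last €29.82); total interest €529.82.
Interest saved = €1,273.75 − €529.82 = €743.93.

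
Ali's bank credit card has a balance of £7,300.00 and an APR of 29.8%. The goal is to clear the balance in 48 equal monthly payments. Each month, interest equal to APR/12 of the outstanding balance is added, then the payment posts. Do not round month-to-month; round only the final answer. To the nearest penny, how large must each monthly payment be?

£262.00

Monthly rate r = 29.8%/12 = 2.48333% = 0.0248333.
Level-payment amortization: P = B₀·r / (1 − (1+r)^(−n)) = 7300.00·0.0248333 / (1 − 1.02483^(−48)).
Denominator 1 − (1+r)^(−48) = 0.691933587.
P = 181.283 / 0.691933587 ≈ 262.00.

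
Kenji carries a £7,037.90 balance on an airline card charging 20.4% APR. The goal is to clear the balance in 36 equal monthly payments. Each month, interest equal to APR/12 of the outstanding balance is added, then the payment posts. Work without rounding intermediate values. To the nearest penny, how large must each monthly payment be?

£262.99

Monthly rate r = 20.4%/12 = 1.7% = 0.017.
Level-payment amortization: P = B₀·r / (1 − (1+r)^(−n)) = 7037.90·0.017 / (1 − 1.017^(−36)).
Denominator 1 − (1+r)^(−36) = 0.454938264.
P = 119.644 / 0.454938264 ≈ 262.99.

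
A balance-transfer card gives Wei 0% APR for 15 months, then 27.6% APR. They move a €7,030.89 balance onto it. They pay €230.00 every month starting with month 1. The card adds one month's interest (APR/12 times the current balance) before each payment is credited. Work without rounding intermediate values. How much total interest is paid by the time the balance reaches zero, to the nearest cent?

€903.61

Promo months 1–15 at r₀ = 0%/12 = 0; months 16+ at r₁ = 27.6%/12 = 0.023.
After month 15 (no interest yet): B = €7,030.89 − 15·€230.00 = €3,580.89.
Then at r₁ with €230.00/mo: n₂ = −ln(1 − r₁·B/P)/ln(1+r₁) ≈ 19.49 → 20 more payments.
Total paid = 34·€230.00 + €114.50 = €7,934.50; interest = €7,934.50 − €7,030.89 = €903.61.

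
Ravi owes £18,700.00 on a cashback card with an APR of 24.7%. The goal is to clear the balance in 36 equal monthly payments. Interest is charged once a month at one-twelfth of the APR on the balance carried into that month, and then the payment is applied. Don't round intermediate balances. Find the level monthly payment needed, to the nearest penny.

£740.54

Monthly rate r = 24.7%/12 = 2.05833% = 0.0205833.
Level-payment amortization: P = B₀·r / (1 − (1+r)^(−n)) = 18700.00·0.0205833 / (1 − 1.02058^(−36)).
Denominator 1 − (1+r)^(−36) = 0.519763666.
P = 384.908 / 0.519763666 ≈ 740.54.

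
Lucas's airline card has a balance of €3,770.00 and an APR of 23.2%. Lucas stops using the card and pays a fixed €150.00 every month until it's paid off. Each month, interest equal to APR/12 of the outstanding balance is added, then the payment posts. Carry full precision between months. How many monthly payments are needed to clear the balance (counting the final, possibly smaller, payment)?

Monthly rate r = 23.2%/12 = 1.93333% = 0.0193333.
Recurrence: B ← B·(1+r) − €150.00.
Month 1: interest €72.89; balance after payment €3,692.89.
Month 2: interest €71.40; balance after payment €3,614.28.
Closed form: n = −ln(1 − rB₀/P)/ln(1+r) = −ln(0.51409)/ln(1.01933) ≈ 34.747, so the balance reaches zero during payment 35.

35 months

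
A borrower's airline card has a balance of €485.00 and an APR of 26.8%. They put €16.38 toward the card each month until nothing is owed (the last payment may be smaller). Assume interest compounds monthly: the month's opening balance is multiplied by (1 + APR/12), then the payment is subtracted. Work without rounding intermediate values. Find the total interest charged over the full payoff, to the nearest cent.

€317.82

Monthly rate r = 26.8%/12 = 2.23333% = 0.0223333.
Payoff takes n = ⌈−ln(1 − rB₀/P)/ln(1+r)⌉ = ⌈49.012⌉ = 50 payments; the last is €0.20.
Total paid = 49·€16.38 + €0.20 = €802.82.
Total interest = total paid − principal = €802.82 − €485.00 = €317.82.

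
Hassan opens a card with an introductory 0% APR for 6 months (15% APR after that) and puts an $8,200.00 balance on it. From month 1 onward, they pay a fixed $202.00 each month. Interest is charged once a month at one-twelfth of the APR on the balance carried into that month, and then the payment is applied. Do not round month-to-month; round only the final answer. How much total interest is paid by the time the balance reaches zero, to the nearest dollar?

Promo months 1–6 at r₀ = 0%/12 = 0; months 7+ at r₁ = 15%/12 = 0.0125.
After month 6 (no interest yet): B = $8,200.00 − 6·$202.00 = $6,988.00.
Then at r₁ with $202.00/mo: n₂ = −ln(1 − r₁·B/P)/ln(1+r₁) ≈ 45.59 → 46 more payments.
Total paid = 51·$202.00 + $120.15 = $10,422.15; interest = $10,422.15 − $8,200.00 = $2,222.15.

$2,222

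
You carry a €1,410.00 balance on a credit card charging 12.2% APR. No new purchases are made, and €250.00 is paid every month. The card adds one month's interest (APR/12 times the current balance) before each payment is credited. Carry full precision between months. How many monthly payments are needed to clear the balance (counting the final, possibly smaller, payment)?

Monthly rate r = 12.2%/12 = 1.01667% = 0.0101667.
Recurrence: B ← B·(1+r) − €250.00.
Month 1: interest €14.33; balance after payment €1,174.34.
Month 2: interest €11.94; balance after payment €936.27.
Month 3: interest €9.52; balance after payment €695.79.
Month 4: interest €7.07; balance after payment €452.87.
Month 5: interest €4.60; balance after payment €207.47.
Month 6: interest €2.11; balance after payment €0.00.

6 payments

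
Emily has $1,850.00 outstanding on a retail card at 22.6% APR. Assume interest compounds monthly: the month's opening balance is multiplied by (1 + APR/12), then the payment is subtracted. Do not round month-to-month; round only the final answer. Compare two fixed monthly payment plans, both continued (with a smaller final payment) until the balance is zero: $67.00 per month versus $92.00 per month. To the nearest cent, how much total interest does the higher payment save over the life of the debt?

Monthly rate r = 22.6%/12 = 1.88333% = 0.0188333.
At $67.00/mo: n = ⌈−ln(1 − rB₀/P)/ln(1+r)⌉ = 40 payments (last $22.95); total interest = total paid − $1,850.00 = $785.95.
At $92.00/mo: 26 payments (last $47.10); total interest $497.10.
Interest saved = $785.95 − $497.10 = $288.85.

$288.85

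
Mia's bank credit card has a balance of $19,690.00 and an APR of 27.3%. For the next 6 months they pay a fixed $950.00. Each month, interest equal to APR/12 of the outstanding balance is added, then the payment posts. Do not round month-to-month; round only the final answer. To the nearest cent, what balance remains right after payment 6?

$16,501.07

Monthly rate r = 27.3%/12 = 2.275% = 0.02275.
Each month: B ← B·(1+r) − $950.00.
Month 1: interest $447.95; balance after payment $19,187.95.
Month 2: interest $436.53; balance after payment $18,674.47.
Month 3: interest $424.84; balance after payment $18,149.32.
Month 4: interest $412.90; balance after payment $17,612.21.
Month 5: interest $400.68; balance after payment $17,062.89.
Month 6: interest $388.18; balance after payment $16,501.07.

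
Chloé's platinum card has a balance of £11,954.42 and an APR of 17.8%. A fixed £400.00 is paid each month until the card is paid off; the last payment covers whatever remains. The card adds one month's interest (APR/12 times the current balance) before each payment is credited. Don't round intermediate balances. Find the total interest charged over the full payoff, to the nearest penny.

£3,958.35

Monthly rate r = 17.8%/12 = 1.48333% = 0.0148333.
Payoff takes n = ⌈−ln(1 − rB₀/P)/ln(1+r)⌉ = ⌈39.781⌉ = 40 payments; the last is £312.77.
Total paid = 39·£400.00 + £312.77 = £15,912.77.
Total interest = total paid − principal = £15,912.77 − £11,954.42 = £3,958.35.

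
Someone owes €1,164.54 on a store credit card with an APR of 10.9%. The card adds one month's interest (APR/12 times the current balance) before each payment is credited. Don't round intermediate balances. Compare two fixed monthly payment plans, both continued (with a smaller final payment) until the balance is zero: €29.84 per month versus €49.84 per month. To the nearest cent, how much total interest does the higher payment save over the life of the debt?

Monthly rate r = 10.9%/12 = 0.908333% = 0.00908333.
At €29.84/mo: n = ⌈−ln(1 − rB₀/P)/ln(1+r)⌉ = 49 payments (last €12.17); total interest = total paid − €1,164.54 = €279.95.
At €49.84/mo: 27 payments (last €19.11); total interest €150.41.
Interest saved = €279.95 − €150.41 = €129.54.

€129.54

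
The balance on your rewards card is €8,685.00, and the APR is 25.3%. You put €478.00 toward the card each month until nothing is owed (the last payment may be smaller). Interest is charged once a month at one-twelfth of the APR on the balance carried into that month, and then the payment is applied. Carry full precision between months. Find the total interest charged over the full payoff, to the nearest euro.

Monthly rate r = 25.3%/12 = 2.10833% = 0.0210833.
Payoff takes n = ⌈−ln(1 − rB₀/P)/ln(1+r)⌉ = ⌈23.150⌉ = 24 payments; the last is €72.31.
Total paid = 23·€478.00 + €72.31 = €11,066.31.
Total interest = total paid − principal = €11,066.31 − €8,685.00 = €2,381.31.

€2,381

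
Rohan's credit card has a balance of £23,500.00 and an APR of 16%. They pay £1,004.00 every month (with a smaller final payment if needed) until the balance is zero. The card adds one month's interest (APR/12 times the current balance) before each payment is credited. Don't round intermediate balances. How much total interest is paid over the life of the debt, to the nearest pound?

£4,858

Monthly rate r = 16%/12 = 1.33333% = 0.0133333.
Payoff takes n = ⌈−ln(1 − rB₀/P)/ln(1+r)⌉ = ⌈28.243⌉ = 29 payments; the last is £245.58.
Total paid = 28·£1,004.00 + £245.58 = £28,357.58.
Total interest = total paid − principal = £28,357.58 − £23,500.00 = £4,857.58.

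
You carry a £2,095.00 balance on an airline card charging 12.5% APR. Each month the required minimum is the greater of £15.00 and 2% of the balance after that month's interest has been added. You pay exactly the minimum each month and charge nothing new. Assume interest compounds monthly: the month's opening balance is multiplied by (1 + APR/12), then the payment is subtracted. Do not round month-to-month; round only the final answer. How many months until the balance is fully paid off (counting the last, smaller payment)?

176 months

Monthly rate r = 12.5%/12 = 1.04167% = 0.0104167.
While 2% of the post-interest balance exceeds £15.00, each month B ← (B·(1+r))·(1 − 0.02), i.e. B shrinks by the factor (1+r)·0.98 = 0.99021.
This holds for months 1–106. Entering month 107 the balance is £738.25; 2% of the post-interest balance is now below £15.00, so the flat £15.00 minimum applies from here.
From month 107 a fixed £15.00 at rate r clears £738.25 in 70 more payments. Total: 106 + 70 = 176 months.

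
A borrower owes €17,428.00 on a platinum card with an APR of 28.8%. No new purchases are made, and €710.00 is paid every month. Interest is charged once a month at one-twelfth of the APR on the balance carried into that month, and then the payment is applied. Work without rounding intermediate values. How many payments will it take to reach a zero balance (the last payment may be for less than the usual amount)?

38 months

Monthly rate r = 28.8%/12 = 2.4% = 0.024.
Recurrence: B ← B·(1+r) − €710.00.
Month 1: interest €418.27; balance after payment €17,136.27.
Month 2: interest €411.27; balance after payment €16,837.54.
Closed form: n = −ln(1 − rB₀/P)/ln(1+r) = −ln(0.41088)/ln(1.024) ≈ 37.503, so the balance reaches zero during payment 38.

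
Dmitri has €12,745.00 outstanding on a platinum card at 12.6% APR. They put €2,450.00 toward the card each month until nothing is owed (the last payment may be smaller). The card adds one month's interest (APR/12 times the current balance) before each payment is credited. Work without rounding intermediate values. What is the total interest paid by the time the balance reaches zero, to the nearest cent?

Monthly rate r = 12.6%/12 = 1.05% = 0.0105.
Payoff takes n = ⌈−ln(1 − rB₀/P)/ln(1+r)⌉ = ⌈5.378⌉ = 6 payments; the last is €927.99.
Total paid = 5·€2,450.00 + €927.99 = €13,177.99.
Total interest = total paid − principal = €13,177.99 − €12,745.00 = €432.99.

€432.99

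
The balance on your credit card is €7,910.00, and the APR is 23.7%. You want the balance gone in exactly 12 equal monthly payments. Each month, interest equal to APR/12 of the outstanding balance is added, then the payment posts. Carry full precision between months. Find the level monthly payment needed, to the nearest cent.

€746.82

Monthly rate r = 23.7%/12 = 1.975% = 0.01975.
Level-payment amortization: P = B₀·r / (1 − (1+r)^(−n)) = 7910.00·0.01975 / (1 − 1.01975^(−12)).
Denominator 1 − (1+r)^(−12) = 0.209184028.
P = 156.222 / 0.209184028 ≈ 746.82.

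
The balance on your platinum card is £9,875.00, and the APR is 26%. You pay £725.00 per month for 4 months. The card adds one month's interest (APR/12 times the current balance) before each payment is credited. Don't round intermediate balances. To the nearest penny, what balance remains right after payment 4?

Monthly rate r = 26%/12 = 2.16667% = 0.0216667.
Each month: B ← B·(1+r) − £725.00.
Month 1: interest £213.96; balance after payment £9,363.96.
Month 2: interest £202.89; balance after payment £8,841.84.
Month 3: interest £191.57; balance after payment £8,308.42.
Month 4: interest £180.02; balance after payment £7,763.43.

£7,763.43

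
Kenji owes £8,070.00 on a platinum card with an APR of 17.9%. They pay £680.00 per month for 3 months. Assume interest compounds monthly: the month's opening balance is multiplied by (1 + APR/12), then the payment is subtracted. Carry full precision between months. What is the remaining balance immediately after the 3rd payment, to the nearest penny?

£6,365.96

Monthly rate r = 17.9%/12 = 1.49167% = 0.0149167.
Each month: B ← B·(1+r) − £680.00.
Month 1: interest £120.38; balance after payment £7,510.38.
Month 2: interest £112.03; balance after payment £6,942.41.
Month 3: interest £103.56; balance after payment £6,365.96.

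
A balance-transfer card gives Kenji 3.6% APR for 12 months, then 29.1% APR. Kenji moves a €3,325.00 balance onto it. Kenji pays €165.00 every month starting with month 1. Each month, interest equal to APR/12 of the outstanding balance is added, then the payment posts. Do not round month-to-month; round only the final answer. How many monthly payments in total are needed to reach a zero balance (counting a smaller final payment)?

22 months

Promo months 1–12 at r₀ = 3.6%/12 = 0.003; months 13+ at r₁ = 29.1%/12 = 0.02425.
After month 12: iterate B ← B·(1+r₀) − €165.00 for 12 months → €1,433.70.
Then at r₁ with €165.00/mo: n₂ = −ln(1 − r₁·B/P)/ln(1+r₁) ≈ 9.88 → 10 more payments.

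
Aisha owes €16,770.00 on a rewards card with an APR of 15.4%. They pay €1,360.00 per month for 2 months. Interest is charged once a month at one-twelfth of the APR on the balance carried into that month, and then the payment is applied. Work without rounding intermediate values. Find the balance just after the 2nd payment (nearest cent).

Monthly rate r = 15.4%/12 = 1.28333% = 0.0128333.
Each month: B ← B·(1+r) − €1,360.00.
Month 1: interest €215.22; balance after payment €15,625.22.
Month 2: interest €200.52; balance after payment €14,465.74.

€14,465.74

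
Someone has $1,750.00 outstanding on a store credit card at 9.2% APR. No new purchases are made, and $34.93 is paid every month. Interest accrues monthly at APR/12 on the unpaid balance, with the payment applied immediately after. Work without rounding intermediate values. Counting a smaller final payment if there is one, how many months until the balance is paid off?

Monthly rate r = 9.2%/12 = 0.766667% = 0.00766667.
Recurrence: B ← B·(1+r) − $34.93.
Month 1: interest $13.42; balance after payment $1,728.49.
Month 2: interest $13.25; balance after payment $1,706.81.
Closed form: n = −ln(1 − rB₀/P)/ln(1+r) = −ln(0.6159)/ln(1.00767) ≈ 63.460, so the balance reaches zero during payment 64.

64 payments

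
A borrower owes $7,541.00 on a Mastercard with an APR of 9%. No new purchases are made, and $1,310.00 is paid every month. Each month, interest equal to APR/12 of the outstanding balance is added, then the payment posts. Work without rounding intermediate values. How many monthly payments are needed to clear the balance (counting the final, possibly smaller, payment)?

6 months

Monthly rate r = 9%/12 = 0.75% = 0.0075.
Recurrence: B ← B·(1+r) − $1,310.00.
Month 1: interest $56.56; balance after payment $6,287.56.
Month 2: interest $47.16; balance after payment $5,024.71.
Month 3: interest $37.69; balance after payment $3,752.40.
Month 4: interest $28.14; balance after payment $2,470.54.
Month 5: interest $18.53; balance after payment $1,179.07.
Month 6: interest $8.84; balance after payment $0.00.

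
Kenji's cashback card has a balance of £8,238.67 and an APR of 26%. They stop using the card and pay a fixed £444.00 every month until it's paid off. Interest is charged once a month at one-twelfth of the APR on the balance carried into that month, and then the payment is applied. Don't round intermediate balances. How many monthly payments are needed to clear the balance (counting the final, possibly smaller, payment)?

Monthly rate r = 26%/12 = 2.16667% = 0.0216667.
Recurrence: B ← B·(1+r) − £444.00.
Month 1: interest £178.50; balance after payment £7,973.17.
Month 2: interest £172.75; balance after payment £7,701.93.
Closed form: n = −ln(1 − rB₀/P)/ln(1+r) = −ln(0.59796)/ln(1.02167) ≈ 23.990, so the balance reaches zero during payment 24.

24 payments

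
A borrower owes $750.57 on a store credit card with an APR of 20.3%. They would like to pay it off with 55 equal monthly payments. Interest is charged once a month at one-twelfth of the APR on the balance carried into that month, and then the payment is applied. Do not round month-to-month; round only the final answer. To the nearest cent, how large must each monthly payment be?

$21.07

Monthly rate r = 20.3%/12 = 1.69167% = 0.0169167.
Level-payment amortization: P = B₀·r / (1 − (1+r)^(−n)) = 750.57·0.0169167 / (1 − 1.01692^(−55)).
Denominator 1 − (1+r)^(−55) = 0.602529489.
P = 12.6971 / 0.602529489 ≈ 21.07.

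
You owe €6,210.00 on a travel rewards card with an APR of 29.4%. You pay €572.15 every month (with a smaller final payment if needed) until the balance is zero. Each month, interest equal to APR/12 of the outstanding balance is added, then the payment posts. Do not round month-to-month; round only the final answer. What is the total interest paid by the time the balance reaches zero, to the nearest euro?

Monthly rate r = 29.4%/12 = 2.45% = 0.0245.
Payoff takes n = ⌈−ln(1 − rB₀/P)/ln(1+r)⌉ = ⌈12.772⌉ = 13 payments; the last is €442.73.
Total paid = 12·€572.15 + €442.73 = €7,308.53.
Total interest = total paid − principal = €7,308.53 − €6,210.00 = €1,098.53.

€1,099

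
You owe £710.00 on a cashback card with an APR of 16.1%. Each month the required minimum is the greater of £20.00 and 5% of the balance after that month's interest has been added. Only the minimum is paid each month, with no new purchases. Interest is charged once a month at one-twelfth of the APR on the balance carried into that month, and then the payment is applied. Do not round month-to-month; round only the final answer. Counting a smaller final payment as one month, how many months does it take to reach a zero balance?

Monthly rate r = 16.1%/12 = 1.34167% = 0.0134167.
While 5% of the post-interest balance exceeds £20.00, each month B ← (B·(1+r))·(1 − 0.05), i.e. B shrinks by the factor (1+r)·0.95 = 0.96275.
This holds for months 1–16. Entering month 17 the balance is £386.76; 5% of the post-interest balance is now below £20.00, so the flat £20.00 minimum applies from here.
From month 17 a fixed £20.00 at rate r clears £386.76 in 23 more payments. Total: 16 + 23 = 39 months.

39 months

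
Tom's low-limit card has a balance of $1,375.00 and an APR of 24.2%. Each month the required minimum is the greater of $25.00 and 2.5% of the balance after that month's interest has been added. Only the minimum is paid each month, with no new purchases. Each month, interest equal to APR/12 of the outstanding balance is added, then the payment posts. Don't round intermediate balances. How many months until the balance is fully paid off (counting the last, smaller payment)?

142 months

Monthly rate r = 24.2%/12 = 2.01667% = 0.0201667.
While 2.5% of the post-interest balance exceeds $25.00, each month B ← (B·(1+r))·(1 − 0.025), i.e. B shrinks by the factor (1+r)·0.975 = 0.99466.
This holds for months 1–64. Entering month 65 the balance is $976.23; 2.5% of the post-interest balance is now below $25.00, so the flat $25.00 minimum applies from here.
From month 65 a fixed $25.00 at rate r clears $976.23 in 78 more payments. Total: 64 + 78 = 142 months.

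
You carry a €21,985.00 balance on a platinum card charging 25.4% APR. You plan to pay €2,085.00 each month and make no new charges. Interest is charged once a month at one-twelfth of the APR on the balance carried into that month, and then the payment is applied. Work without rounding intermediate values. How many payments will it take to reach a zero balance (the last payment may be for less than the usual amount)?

Monthly rate r = 25.4%/12 = 2.11667% = 0.0211667.
Recurrence: B ← B·(1+r) − €2,085.00.
Month 1: interest €465.35; balance after payment €20,365.35.
Month 2: interest €431.07; balance after payment €18,711.42.
Closed form: n = −ln(1 − rB₀/P)/ln(1+r) = −ln(0.77681)/ln(1.02117) ≈ 12.058, so the balance reaches zero during payment 13.

13 months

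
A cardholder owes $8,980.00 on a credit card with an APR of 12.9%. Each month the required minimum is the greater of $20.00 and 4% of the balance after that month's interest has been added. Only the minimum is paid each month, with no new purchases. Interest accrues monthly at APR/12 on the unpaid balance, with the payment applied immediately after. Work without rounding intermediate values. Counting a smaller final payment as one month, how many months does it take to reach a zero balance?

Monthly rate r = 12.9%/12 = 1.075% = 0.01075.
While 4% of the post-interest balance exceeds $20.00, each month B ← (B·(1+r))·(1 − 0.04), i.e. B shrinks by the factor (1+r)·0.96 = 0.97032.
This holds for months 1–97. Entering month 98 the balance is $483.09; 4% of the post-interest balance is now below $20.00, so the flat $20.00 minimum applies from here.
From month 98 a fixed $20.00 at rate r clears $483.09 in 29 more payments. Total: 97 + 29 = 126 months.

126 months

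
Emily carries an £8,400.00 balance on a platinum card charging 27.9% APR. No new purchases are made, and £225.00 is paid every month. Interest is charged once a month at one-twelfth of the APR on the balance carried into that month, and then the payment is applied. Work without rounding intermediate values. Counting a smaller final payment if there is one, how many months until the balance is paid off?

Monthly rate r = 27.9%/12 = 2.325% = 0.02325.
Recurrence: B ← B·(1+r) − £225.00.
Month 1: interest £195.30; balance after payment £8,370.30.
Month 2: interest £194.61; balance after payment £8,339.91.
Closed form: n = −ln(1 − rB₀/P)/ln(1+r) = −ln(0.132)/ln(1.02325) ≈ 88.103, so the balance reaches zero during payment 89.

89 payments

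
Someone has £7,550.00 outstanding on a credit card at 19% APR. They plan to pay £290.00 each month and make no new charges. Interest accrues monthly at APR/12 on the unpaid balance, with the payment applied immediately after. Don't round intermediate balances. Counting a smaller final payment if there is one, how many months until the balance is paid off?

Monthly rate r = 19%/12 = 1.58333% = 0.0158333.
Recurrence: B ← B·(1+r) − £290.00.
Month 1: interest £119.54; balance after payment £7,379.54.
Month 2: interest £116.84; balance after payment £7,206.38.
Closed form: n = −ln(1 − rB₀/P)/ln(1+r) = −ln(0.58779)/ln(1.01583) ≈ 33.826, so the balance reaches zero during payment 34.

34 months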